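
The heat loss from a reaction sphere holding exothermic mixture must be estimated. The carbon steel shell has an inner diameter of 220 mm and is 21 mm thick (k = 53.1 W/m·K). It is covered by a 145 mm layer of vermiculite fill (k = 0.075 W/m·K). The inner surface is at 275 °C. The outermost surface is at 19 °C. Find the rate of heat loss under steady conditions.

Q ≈ 60.1 W

For a spherical shell R = (1/r₁ − 1/r₂)/(4πk); film R = 1/(h·4πr²). In series:
R_carbon steel shell = (1/0.11 − 1/0.131)/(4π×53.1) = 0.002184 K/W
R_vermiculite fill = (1/0.131 − 1/0.276)/(4π×0.075) = 4.255 K/W
R_total = 4.257 K/W
Q = ΔT/R_total = 256/4.257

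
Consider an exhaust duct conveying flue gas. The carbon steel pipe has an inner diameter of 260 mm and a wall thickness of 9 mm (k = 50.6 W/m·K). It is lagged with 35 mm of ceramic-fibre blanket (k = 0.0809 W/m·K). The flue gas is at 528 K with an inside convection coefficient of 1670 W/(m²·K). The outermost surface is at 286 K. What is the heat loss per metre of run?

Radial resistances (cylindrical: R_cond = ln(r_o/r_i)/(2πkL), R_conv = 1/(h·2πrL)):
R_inner film = 1/(h_i·2πr₁L) = 1/(1670×2π×0.13×1) = 7.331×10^-4 K/W
R_carbon steel pipe wall = ln(139/130)/(2π×50.6×1) = 2.105×10^-4 K/W
R_ceramic-fibre blanket = ln(174/139)/(2π×0.0809×1) = 0.4418 K/W
R_total = 0.4428 K/W
Q = ΔT/R_total = 242/0.4428

q′ ≈ 547 W/m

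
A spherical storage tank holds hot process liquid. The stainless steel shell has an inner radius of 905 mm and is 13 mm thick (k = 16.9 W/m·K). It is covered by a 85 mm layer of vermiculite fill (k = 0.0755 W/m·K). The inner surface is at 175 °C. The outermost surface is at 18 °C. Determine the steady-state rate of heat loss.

For a spherical shell R = (1/r₁ − 1/r₂)/(4πk); film R = 1/(h·4πr²). In series:
R_stainless steel shell = (1/0.905 − 1/0.918)/(4π×16.9) = 7.368×10^-5 K/W
R_vermiculite fill = (1/0.918 − 1/1.003)/(4π×0.0755) = 0.0973 K/W
R_total = 0.09737 K/W
Q = ΔT/R_total = 157/0.09737

Q ≈ 1610 W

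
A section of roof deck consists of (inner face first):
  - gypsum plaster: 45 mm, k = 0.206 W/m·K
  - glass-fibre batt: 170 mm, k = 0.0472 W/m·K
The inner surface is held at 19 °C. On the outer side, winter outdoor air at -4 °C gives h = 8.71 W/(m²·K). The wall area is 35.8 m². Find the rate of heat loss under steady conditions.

Series thermal resistances:
R_gypsum plaster = L/(kA) = 0.045/(0.206×35.8) = 0.006102 K/W
R_glass-fibre batt = L/(kA) = 0.17/(0.0472×35.8) = 0.1006 K/W
R_outer film = 1/(h_o·A) = 1/(8.71×35.8) = 0.003207 K/W
R_total = 0.1099 K/W
Q = ΔT / R_total = 23 / 0.1099

Q ≈ 209 W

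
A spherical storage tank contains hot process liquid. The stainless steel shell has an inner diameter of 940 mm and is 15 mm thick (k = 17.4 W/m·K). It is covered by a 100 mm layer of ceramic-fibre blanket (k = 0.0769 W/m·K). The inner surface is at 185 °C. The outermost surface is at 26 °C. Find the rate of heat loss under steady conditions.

Q ≈ 436 W

Spherical conduction: R = (1/r_in − 1/r_out)/(4πk) per layer; series-sum.
R_stainless steel shell = (1/0.47 − 1/0.485)/(4π×17.4) = 3.009×10^-4 K/W
R_ceramic-fibre blanket = (1/0.485 − 1/0.585)/(4π×0.0769) = 0.3647 K/W
R_total = 0.365 K/W
Q = ΔT/R_total = 159/0.365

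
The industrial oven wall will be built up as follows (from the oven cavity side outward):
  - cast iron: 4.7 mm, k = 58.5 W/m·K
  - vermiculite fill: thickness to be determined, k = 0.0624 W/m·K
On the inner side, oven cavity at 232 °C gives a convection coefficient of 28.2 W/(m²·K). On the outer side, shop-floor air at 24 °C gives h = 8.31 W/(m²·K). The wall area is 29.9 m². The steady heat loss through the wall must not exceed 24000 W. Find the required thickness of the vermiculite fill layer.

L ≈ 6.44 mm

Treating each layer as a thermal resistance in series:
R_inner film = 1/(h_i·A) = 1/(28.2×29.9) = 0.001186 K/W
R_cast iron = L/(kA) = 0.0047/(58.5×29.9) = 2.687×10^-6 K/W
R_outer film = 1/(h_o·A) = 1/(8.31×29.9) = 0.004025 K/W
Sum of the known resistances R_other = 0.005213 K/W
Required total resistance R_tot = ΔT/Q_allow = 208/24000 = 0.008667 K/W
R_vermiculite fill = R_tot − R_other = 0.003453 K/W
L = R·k·A = 0.003453×0.0624×29.9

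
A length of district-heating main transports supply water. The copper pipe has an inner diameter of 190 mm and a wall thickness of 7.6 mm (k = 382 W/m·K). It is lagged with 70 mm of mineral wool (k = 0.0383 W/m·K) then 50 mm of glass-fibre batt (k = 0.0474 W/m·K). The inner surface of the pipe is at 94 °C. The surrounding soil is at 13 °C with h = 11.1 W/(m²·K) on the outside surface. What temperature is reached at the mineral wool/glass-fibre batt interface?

Radial resistances (cylindrical: R_cond = ln(r_o/r_i)/(2πkL), R_conv = 1/(h·2πrL)):
R_copper pipe wall = ln(102.6/95)/(2π×382×1) = 3.206×10^-5 K/W
R_mineral wool = ln(172.6/102.6)/(2π×0.0383×1) = 2.161 K/W
R_glass-fibre batt = ln(222.6/172.6)/(2π×0.0474×1) = 0.8542 K/W
R_outer film = 1/(h_o·2πr_oL) = 1/(11.1×2π×0.2226×1) = 0.06441 K/W
R_total = 3.08 K/W
Q = ΔT/R_total = 81/3.08
Q = 26.3 W/m
T_interface = T_inner − Q·ΣR(inner→interface) = 94 − 26.3×2.161

T ≈ 37.2 °C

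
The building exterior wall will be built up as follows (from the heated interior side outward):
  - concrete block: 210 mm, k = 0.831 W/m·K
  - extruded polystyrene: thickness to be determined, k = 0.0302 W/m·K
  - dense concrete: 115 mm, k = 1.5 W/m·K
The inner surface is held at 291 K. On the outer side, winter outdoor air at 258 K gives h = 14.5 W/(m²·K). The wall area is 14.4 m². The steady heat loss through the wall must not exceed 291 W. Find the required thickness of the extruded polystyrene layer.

Model the wall as resistances in series:
R_concrete block = L/(kA) = 0.21/(0.831×14.4) = 0.01755 K/W
R_dense concrete = L/(kA) = 0.115/(1.5×14.4) = 0.005324 K/W
R_outer film = 1/(h_o·A) = 1/(14.5×14.4) = 0.004789 K/W
Sum of the known resistances R_other = 0.02766 K/W
Required total resistance R_tot = ΔT/Q_allow = 33/291 = 0.1134 K/W
R_extruded polystyrene = R_tot − R_other = 0.08574 K/W
L = R·k·A = 0.08574×0.0302×14.4

L ≈ 37.3 mm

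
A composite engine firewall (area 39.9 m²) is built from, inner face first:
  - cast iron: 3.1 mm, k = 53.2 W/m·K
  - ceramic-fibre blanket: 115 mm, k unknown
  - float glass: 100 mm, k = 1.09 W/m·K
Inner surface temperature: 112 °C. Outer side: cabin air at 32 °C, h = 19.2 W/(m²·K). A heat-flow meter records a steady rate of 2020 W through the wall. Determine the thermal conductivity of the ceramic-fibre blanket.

Using the resistance-network approach (series):
R_cast iron = L/(kA) = 0.0031/(53.2×39.9) = 1.46×10^-6 K/W
R_float glass = L/(kA) = 0.1/(1.09×39.9) = 0.002299 K/W
R_outer film = 1/(h_o·A) = 1/(19.2×39.9) = 0.001305 K/W
Sum of known resistances R_other = 0.003606 K/W
Total R = ΔT/Q = 80/2020 = 0.0396 K/W
R_ceramic-fibre blanket = R_total − R_other = 0.036 K/W
k = L/(R·A) = 0.115/(0.036×39.9)

k ≈ 0.0801 W/(m·K)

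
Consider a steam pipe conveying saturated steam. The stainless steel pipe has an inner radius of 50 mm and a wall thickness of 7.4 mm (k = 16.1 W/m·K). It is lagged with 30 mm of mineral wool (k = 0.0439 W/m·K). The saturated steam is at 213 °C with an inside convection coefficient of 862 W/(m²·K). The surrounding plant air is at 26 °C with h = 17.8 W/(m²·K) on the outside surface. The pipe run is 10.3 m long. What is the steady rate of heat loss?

Cylindrical conduction, so R = ln(r₂/r₁)/(2πkL) per layer, in series:
R_inner film = 1/(h_i·2πr₁L) = 1/(862×2π×0.05×10.3) = 3.585×10^-4 K/W
R_stainless steel pipe wall = ln(57.4/50)/(2π×16.1×10.3) = 1.325×10^-4 K/W
R_mineral wool = ln(87.4/57.4)/(2π×0.0439×10.3) = 0.148 K/W
R_outer film = 1/(h_o·2πr_oL) = 1/(17.8×2π×0.0874×10.3) = 0.009932 K/W
R_total = 0.1584 K/W
Q = ΔT/R_total = 187/0.1584

Q ≈ 1180 W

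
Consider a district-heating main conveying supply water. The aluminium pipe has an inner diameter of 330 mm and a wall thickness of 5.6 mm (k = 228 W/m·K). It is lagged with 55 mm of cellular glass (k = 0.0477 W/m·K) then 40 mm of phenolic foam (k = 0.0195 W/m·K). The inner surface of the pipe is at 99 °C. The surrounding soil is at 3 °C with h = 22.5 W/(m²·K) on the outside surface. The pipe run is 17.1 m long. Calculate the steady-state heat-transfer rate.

Q ≈ 716 W

Treating each annulus and film as a series resistance:
R_aluminium pipe wall = ln(170.6/165)/(2π×228×17.1) = 1.362×10^-6 K/W
R_cellular glass = ln(225.6/170.6)/(2π×0.0477×17.1) = 0.05453 K/W
R_phenolic foam = ln(265.6/225.6)/(2π×0.0195×17.1) = 0.07791 K/W
R_outer film = 1/(h_o·2πr_oL) = 1/(22.5×2π×0.2656×17.1) = 0.001557 K/W
R_total = 0.134 K/W
Q = ΔT/R_total = 96/0.134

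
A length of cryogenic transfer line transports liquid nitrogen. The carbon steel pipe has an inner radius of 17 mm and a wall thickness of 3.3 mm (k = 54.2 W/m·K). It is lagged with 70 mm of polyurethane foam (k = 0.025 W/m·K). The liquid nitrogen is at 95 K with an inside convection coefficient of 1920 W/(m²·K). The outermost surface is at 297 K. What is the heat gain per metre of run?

Treating each annulus and film as a series resistance:
R_inner film = 1/(h_i·2πr₁L) = 1/(1920×2π×0.017×1) = 0.004876 K/W
R_carbon steel pipe wall = ln(20.3/17)/(2π×54.2×1) = 5.209×10^-4 K/W
R_polyurethane foam = ln(90.3/20.3)/(2π×0.025×1) = 9.502 K/W
R_total = 9.507 K/W
Q = ΔT/R_total = 202/9.507

q′ ≈ 21.2 W/m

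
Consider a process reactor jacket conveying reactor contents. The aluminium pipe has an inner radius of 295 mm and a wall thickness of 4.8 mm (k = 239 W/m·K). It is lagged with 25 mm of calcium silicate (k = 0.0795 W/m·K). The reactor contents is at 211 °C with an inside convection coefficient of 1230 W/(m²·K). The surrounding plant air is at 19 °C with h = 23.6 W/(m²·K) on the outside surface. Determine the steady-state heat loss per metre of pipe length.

q′ ≈ 1060 W/m

Per-layer cylindrical resistances, series-summed:
R_inner film = 1/(h_i·2πr₁L) = 1/(1230×2π×0.295×1) = 4.386×10^-4 K/W
R_aluminium pipe wall = ln(299.8/295)/(2π×239×1) = 1.075×10^-5 K/W
R_calcium silicate = ln(324.8/299.8)/(2π×0.0795×1) = 0.1603 K/W
R_outer film = 1/(h_o·2πr_oL) = 1/(23.6×2π×0.3248×1) = 0.02076 K/W
R_total = 0.1816 K/W
Q = ΔT/R_total = 192/0.1816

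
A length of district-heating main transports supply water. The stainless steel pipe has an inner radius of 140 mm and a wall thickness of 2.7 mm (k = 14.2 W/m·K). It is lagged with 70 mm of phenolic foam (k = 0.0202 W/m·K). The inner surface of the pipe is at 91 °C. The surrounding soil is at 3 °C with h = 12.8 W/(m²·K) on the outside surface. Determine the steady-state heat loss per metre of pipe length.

Treating each annulus and film as a series resistance:
R_stainless steel pipe wall = ln(142.7/140)/(2π×14.2×1) = 2.141×10^-4 K/W
R_phenolic foam = ln(212.7/142.7)/(2π×0.0202×1) = 3.145 K/W
R_outer film = 1/(h_o·2πr_oL) = 1/(12.8×2π×0.2127×1) = 0.05846 K/W
R_total = 3.203 K/W
Q = ΔT/R_total = 88/3.203

q′ ≈ 27.5 W/m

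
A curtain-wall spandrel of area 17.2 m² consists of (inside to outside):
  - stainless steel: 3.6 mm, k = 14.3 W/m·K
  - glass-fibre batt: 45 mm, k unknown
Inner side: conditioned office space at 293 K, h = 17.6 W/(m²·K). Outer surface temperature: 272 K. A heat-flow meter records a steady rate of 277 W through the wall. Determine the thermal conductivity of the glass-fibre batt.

k ≈ 0.0361 W/(m·K)

Series thermal resistances:
R_inner film = 1/(h_i·A) = 1/(17.6×17.2) = 0.003303 K/W
R_stainless steel = L/(kA) = 0.0036/(14.3×17.2) = 1.464×10^-5 K/W
Sum of known resistances R_other = 0.003318 K/W
Total R = ΔT/Q = 21/277 = 0.07581 K/W
R_glass-fibre batt = R_total − R_other = 0.07249 K/W
k = L/(R·A) = 0.045/(0.07249×17.2)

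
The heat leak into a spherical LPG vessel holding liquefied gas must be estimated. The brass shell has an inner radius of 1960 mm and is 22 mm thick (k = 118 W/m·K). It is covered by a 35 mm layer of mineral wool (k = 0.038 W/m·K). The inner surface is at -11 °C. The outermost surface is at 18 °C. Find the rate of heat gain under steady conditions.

Spherical conduction: R = (1/r_in − 1/r_out)/(4πk) per layer; series-sum.
R_brass shell = (1/1.96 − 1/1.982)/(4π×118) = 3.819×10^-6 K/W
R_mineral wool = (1/1.982 − 1/2.017)/(4π×0.038) = 0.01833 K/W
R_total = 0.01834 K/W
Q = ΔT/R_total = 29/0.01834

Q ≈ 1580 W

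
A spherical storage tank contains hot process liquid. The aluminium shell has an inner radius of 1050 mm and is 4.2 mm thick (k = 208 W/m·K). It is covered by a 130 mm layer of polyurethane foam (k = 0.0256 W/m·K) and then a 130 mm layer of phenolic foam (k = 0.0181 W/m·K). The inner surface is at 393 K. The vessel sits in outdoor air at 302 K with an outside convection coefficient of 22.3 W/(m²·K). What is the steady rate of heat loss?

Q ≈ 131 W

Radial (spherical) resistances in series:
R_aluminium shell = (1/1.05 − 1/1.0542)/(4π×208) = 1.452×10^-6 K/W
R_polyurethane foam = (1/1.0542 − 1/1.1842)/(4π×0.0256) = 0.3237 K/W
R_phenolic foam = (1/1.1842 − 1/1.3142)/(4π×0.0181) = 0.3673 K/W
R_outer film = 1/(h·4πr_o²) = 1/(22.3×4π×1.3142²) = 0.002066 K/W
R_total = 0.693 K/W
Q = ΔT/R_total = 91/0.693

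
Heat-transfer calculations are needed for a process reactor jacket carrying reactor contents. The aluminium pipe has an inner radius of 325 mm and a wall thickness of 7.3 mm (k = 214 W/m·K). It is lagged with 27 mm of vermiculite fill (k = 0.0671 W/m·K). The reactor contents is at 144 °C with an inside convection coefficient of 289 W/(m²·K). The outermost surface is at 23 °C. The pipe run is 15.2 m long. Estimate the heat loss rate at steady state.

Q ≈ 9840 W

Cylindrical conduction, so R = ln(r₂/r₁)/(2πkL) per layer, in series:
R_inner film = 1/(h_i·2πr₁L) = 1/(289×2π×0.325×15.2) = 1.115×10^-4 K/W
R_aluminium pipe wall = ln(332.3/325)/(2π×214×15.2) = 1.087×10^-6 K/W
R_vermiculite fill = ln(359.3/332.3)/(2π×0.0671×15.2) = 0.01219 K/W
R_total = 0.0123 K/W
Q = ΔT/R_total = 121/0.0123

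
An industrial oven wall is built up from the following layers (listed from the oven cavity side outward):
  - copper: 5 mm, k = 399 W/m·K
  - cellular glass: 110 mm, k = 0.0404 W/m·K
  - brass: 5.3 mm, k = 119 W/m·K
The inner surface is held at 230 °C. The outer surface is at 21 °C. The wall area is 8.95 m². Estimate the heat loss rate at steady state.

Q ≈ 687 W

Thermal resistances in series:
R_copper = L/(kA) = 0.005/(399×8.95) = 1.4×10^-6 K/W
R_cellular glass = L/(kA) = 0.11/(0.0404×8.95) = 0.3042 K/W
R_brass = L/(kA) = 0.0053/(119×8.95) = 4.976×10^-6 K/W
R_total = 0.3042 K/W
Q = ΔT / R_total = 209 / 0.3042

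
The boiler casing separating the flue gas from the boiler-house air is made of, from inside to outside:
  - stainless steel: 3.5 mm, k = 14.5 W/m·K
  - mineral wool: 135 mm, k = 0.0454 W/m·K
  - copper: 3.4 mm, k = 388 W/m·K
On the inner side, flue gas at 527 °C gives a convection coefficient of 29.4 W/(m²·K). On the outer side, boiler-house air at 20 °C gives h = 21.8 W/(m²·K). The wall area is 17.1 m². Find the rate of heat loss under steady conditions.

Q ≈ 2840 W

Thermal resistances in series:
R_inner film = 1/(h_i·A) = 1/(29.4×17.1) = 0.001989 K/W
R_stainless steel = L/(kA) = 0.0035/(14.5×17.1) = 1.412×10^-5 K/W
R_mineral wool = L/(kA) = 0.135/(0.0454×17.1) = 0.1739 K/W
R_copper = L/(kA) = 0.0034/(388×17.1) = 5.124×10^-7 K/W
R_outer film = 1/(h_o·A) = 1/(21.8×17.1) = 0.002683 K/W
R_total = 0.1786 K/W
Q = ΔT / R_total = 507 / 0.1786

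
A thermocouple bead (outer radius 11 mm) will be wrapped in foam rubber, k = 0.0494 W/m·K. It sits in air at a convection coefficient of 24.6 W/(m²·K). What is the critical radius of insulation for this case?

r_cr ≈ 4.02 mm

For a sphere r_cr = 2k/h = 2×0.0494/24.6
r_cr = 4.02 mm; since the bare radius (11 mm) is above r_cr, any added insulation will reduce heat loss.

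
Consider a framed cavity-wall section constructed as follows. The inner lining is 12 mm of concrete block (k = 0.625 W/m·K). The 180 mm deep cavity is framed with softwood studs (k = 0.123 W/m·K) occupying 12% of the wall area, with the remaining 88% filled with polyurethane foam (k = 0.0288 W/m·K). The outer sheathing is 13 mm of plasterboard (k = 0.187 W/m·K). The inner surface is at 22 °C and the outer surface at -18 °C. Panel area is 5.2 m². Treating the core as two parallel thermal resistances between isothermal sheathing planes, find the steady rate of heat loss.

Sheathing layers in series; stud and cavity paths in parallel between them.
R_inner = 0.012/(0.625×5.2) = 0.003692 K/W
R_stud  = 0.18/(0.123×0.12×5.2) = 2.345 K/W
R_cav   = 0.18/(0.0288×0.88×5.2) = 1.366 K/W
1/R_core = 1/R_stud + 1/R_cav → R_core = 0.8631 K/W
R_outer = 0.013/(0.187×5.2) = 0.01337 K/W
R_total = 0.8802 K/W
Q = ΔT/R_total = 40/0.8802

Q ≈ 45.4 W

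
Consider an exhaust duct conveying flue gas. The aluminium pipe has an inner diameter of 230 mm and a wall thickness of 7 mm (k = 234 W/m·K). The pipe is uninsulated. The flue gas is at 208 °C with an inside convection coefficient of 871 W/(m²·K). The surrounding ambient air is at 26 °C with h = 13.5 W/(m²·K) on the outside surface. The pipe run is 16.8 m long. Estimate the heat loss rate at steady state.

Q ≈ 31100 W

Cylindrical conduction, so R = ln(r₂/r₁)/(2πkL) per layer, in series:
R_inner film = 1/(h_i·2πr₁L) = 1/(871×2π×0.115×16.8) = 9.458×10^-5 K/W
R_aluminium pipe wall = ln(122/115)/(2π×234×16.8) = 2.392×10^-6 K/W
R_outer film = 1/(h_o·2πr_oL) = 1/(13.5×2π×0.122×16.8) = 0.005752 K/W
R_total = 0.005849 K/W
Q = ΔT/R_total = 182/0.005849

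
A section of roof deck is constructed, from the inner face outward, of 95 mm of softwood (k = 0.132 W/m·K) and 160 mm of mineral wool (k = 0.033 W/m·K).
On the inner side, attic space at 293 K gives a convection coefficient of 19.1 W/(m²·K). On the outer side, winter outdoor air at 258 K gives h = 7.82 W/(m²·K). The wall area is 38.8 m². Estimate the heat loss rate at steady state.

Q ≈ 236 W

Treating each layer as a thermal resistance in series:
R_inner film = 1/(h_i·A) = 1/(19.1×38.8) = 0.001349 K/W
R_softwood = L/(kA) = 0.095/(0.132×38.8) = 0.01855 K/W
R_mineral wool = L/(kA) = 0.16/(0.033×38.8) = 0.125 K/W
R_outer film = 1/(h_o·A) = 1/(7.82×38.8) = 0.003296 K/W
R_total = 0.1482 K/W
Q = ΔT / R_total = 35 / 0.1482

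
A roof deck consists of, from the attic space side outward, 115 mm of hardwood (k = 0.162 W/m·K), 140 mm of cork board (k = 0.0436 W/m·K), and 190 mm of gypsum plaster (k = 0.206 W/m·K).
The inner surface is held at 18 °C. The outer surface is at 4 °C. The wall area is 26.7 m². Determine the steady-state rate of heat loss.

Q ≈ 77.2 W

Series thermal resistances:
R_hardwood = L/(kA) = 0.115/(0.162×26.7) = 0.02659 K/W
R_cork board = L/(kA) = 0.14/(0.0436×26.7) = 0.1203 K/W
R_gypsum plaster = L/(kA) = 0.19/(0.206×26.7) = 0.03454 K/W
R_total = 0.1814 K/W
Q = ΔT / R_total = 14 / 0.1814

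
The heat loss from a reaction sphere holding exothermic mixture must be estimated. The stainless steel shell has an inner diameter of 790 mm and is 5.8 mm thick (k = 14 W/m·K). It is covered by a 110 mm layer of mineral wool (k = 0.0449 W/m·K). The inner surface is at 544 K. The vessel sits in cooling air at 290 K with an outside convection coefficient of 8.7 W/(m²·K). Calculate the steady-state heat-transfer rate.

For a spherical shell R = (1/r₁ − 1/r₂)/(4πk); film R = 1/(h·4πr²). In series:
R_stainless steel shell = (1/0.395 − 1/0.4008)/(4π×14) = 2.082×10^-4 K/W
R_mineral wool = (1/0.4008 − 1/0.5108)/(4π×0.0449) = 0.9523 K/W
R_outer film = 1/(h·4πr_o²) = 1/(8.7×4π×0.5108²) = 0.03506 K/W
R_total = 0.9875 K/W
Q = ΔT/R_total = 254/0.9875

Q ≈ 257 W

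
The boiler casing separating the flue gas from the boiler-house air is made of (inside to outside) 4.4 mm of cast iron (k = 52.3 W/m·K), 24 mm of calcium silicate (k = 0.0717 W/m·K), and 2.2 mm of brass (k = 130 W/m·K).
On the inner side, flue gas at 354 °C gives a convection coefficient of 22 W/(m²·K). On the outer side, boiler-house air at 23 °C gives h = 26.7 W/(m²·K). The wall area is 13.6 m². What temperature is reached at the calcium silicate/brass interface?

T ≈ 52.7 °C

Using the resistance-network approach (series):
R_inner film = 1/(h_i·A) = 1/(22×13.6) = 0.003342 K/W
R_cast iron = L/(kA) = 0.0044/(52.3×13.6) = 6.186×10^-6 K/W
R_calcium silicate = L/(kA) = 0.024/(0.0717×13.6) = 0.02461 K/W
R_brass = L/(kA) = 0.0022/(130×13.6) = 1.244×10^-6 K/W
R_outer film = 1/(h_o·A) = 1/(26.7×13.6) = 0.002754 K/W
R_total = 0.03072 K/W;  Q = ΔT/R_total = 331/0.03072 = 10780 W
T_interface = T_inner − Q·ΣR(inner→interface) = 354 − 10800×0.02796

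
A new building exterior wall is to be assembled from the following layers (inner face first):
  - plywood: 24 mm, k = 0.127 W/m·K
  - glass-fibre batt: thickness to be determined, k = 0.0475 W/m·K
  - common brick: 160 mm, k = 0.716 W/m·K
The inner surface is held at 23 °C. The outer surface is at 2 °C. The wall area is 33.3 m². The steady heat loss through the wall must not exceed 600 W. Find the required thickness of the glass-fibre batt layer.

Treating each layer as a thermal resistance in series:
R_plywood = L/(kA) = 0.024/(0.127×33.3) = 0.005675 K/W
R_common brick = L/(kA) = 0.16/(0.716×33.3) = 0.006711 K/W
Sum of the known resistances R_other = 0.01239 K/W
Required total resistance R_tot = ΔT/Q_allow = 21/600 = 0.035 K/W
R_glass-fibre batt = R_tot − R_other = 0.02261 K/W
L = R·k·A = 0.02261×0.0475×33.3

L ≈ 35.8 mm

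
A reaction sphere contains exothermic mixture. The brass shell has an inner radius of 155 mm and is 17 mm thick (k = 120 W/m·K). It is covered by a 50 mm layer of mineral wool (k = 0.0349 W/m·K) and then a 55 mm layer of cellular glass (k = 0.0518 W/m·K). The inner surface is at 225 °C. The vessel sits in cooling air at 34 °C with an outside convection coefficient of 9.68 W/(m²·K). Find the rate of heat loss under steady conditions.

Q ≈ 42.8 W

Spherical conduction: R = (1/r_in − 1/r_out)/(4πk) per layer; series-sum.
R_brass shell = (1/0.155 − 1/0.172)/(4π×120) = 4.229×10^-4 K/W
R_mineral wool = (1/0.172 − 1/0.222)/(4π×0.0349) = 2.986 K/W
R_cellular glass = (1/0.222 − 1/0.277)/(4π×0.0518) = 1.374 K/W
R_outer film = 1/(h·4πr_o²) = 1/(9.68×4π×0.277²) = 0.1071 K/W
R_total = 4.467 K/W
Q = ΔT/R_total = 191/4.467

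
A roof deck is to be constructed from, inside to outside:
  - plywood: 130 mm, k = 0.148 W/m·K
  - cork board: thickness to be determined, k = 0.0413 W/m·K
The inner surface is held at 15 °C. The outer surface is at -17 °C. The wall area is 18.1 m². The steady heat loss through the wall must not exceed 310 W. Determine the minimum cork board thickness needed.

L ≈ 40.9 mm

Thermal resistances in series:
R_plywood = L/(kA) = 0.13/(0.148×18.1) = 0.04853 K/W
Sum of the known resistances R_other = 0.04853 K/W
Required total resistance R_tot = ΔT/Q_allow = 32/310 = 0.1032 K/W
R_cork board = R_tot − R_other = 0.0547 K/W
L = R·k·A = 0.0547×0.0413×18.1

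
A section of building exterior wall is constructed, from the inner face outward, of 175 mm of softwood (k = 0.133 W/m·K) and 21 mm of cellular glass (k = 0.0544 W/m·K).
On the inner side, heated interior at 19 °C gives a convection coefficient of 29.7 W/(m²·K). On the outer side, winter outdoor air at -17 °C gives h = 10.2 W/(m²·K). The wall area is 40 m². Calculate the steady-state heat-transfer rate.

Q ≈ 785 W

Treating each layer as a thermal resistance in series:
R_inner film = 1/(h_i·A) = 1/(29.7×40) = 8.418×10^-4 K/W
R_softwood = L/(kA) = 0.175/(0.133×40) = 0.03289 K/W
R_cellular glass = L/(kA) = 0.021/(0.0544×40) = 0.009651 K/W
R_outer film = 1/(h_o·A) = 1/(10.2×40) = 0.002451 K/W
R_total = 0.04584 K/W
Q = ΔT / R_total = 36 / 0.04584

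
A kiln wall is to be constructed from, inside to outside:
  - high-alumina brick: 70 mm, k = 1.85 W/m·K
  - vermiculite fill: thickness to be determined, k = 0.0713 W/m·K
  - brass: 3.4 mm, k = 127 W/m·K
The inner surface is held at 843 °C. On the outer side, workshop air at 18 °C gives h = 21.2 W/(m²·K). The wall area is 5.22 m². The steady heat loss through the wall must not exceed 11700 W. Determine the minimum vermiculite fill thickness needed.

Treating each layer as a thermal resistance in series:
R_high-alumina brick = L/(kA) = 0.07/(1.85×5.22) = 0.007249 K/W
R_brass = L/(kA) = 0.0034/(127×5.22) = 5.129×10^-6 K/W
R_outer film = 1/(h_o·A) = 1/(21.2×5.22) = 0.009036 K/W
Sum of the known resistances R_other = 0.01629 K/W
Required total resistance R_tot = ΔT/Q_allow = 825/11700 = 0.07051 K/W
R_vermiculite fill = R_tot − R_other = 0.05422 K/W
L = R·k·A = 0.05422×0.0713×5.22

L ≈ 20.2 mm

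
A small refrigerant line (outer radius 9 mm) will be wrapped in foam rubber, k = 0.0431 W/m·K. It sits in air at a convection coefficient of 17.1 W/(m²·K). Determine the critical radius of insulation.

For a cylinder r_cr = k/h = 0.0431/17.1
r_cr = 2.52 mm; since the bare radius (9 mm) is above r_cr, any added insulation will reduce heat loss.

r_cr ≈ 2.52 mm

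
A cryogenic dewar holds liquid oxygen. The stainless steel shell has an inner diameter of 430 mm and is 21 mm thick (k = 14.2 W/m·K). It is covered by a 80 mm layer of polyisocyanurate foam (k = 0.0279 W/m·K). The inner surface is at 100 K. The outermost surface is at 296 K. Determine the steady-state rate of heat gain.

Radial (spherical) resistances in series:
R_stainless steel shell = (1/0.215 − 1/0.236)/(4π×14.2) = 0.002319 K/W
R_polyisocyanurate foam = (1/0.236 − 1/0.316)/(4π×0.0279) = 3.06 K/W
R_total = 3.062 K/W
Q = ΔT/R_total = 196/3.062

Q ≈ 64 W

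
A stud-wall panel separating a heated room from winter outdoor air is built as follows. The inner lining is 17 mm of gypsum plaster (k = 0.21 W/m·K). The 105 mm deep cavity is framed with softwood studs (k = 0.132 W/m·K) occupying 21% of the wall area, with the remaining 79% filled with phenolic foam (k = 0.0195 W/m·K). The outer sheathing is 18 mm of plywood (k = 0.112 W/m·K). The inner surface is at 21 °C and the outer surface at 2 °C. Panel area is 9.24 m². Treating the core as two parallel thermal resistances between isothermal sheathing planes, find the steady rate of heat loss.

Sheathing layers in series; stud and cavity paths in parallel between them.
R_inner = 0.017/(0.21×9.24) = 0.008761 K/W
R_stud  = 0.105/(0.132×0.21×9.24) = 0.4099 K/W
R_cav   = 0.105/(0.0195×0.79×9.24) = 0.7377 K/W
1/R_core = 1/R_stud + 1/R_cav → R_core = 0.2635 K/W
R_outer = 0.018/(0.112×9.24) = 0.01739 K/W
R_total = 0.2897 K/W
Q = ΔT/R_total = 19/0.2897

Q ≈ 65.6 W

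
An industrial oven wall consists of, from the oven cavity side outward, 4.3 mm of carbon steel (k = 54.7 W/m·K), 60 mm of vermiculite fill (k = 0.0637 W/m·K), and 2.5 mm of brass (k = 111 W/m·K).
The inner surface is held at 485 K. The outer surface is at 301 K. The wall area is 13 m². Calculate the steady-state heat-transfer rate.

Model the wall as resistances in series:
R_carbon steel = L/(kA) = 0.0043/(54.7×13) = 6.047×10^-6 K/W
R_vermiculite fill = L/(kA) = 0.06/(0.0637×13) = 0.07246 K/W
R_brass = L/(kA) = 0.0025/(111×13) = 1.733×10^-6 K/W
R_total = 0.07246 K/W
Q = ΔT / R_total = 184 / 0.07246

Q ≈ 2540 W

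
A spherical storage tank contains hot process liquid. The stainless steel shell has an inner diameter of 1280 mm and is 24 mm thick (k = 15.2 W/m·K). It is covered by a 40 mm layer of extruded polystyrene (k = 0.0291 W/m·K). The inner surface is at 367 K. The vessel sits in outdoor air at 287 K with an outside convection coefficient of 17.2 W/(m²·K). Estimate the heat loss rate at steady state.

Q ≈ 328 W

Radial (spherical) resistances in series:
R_stainless steel shell = (1/0.64 − 1/0.664)/(4π×15.2) = 2.957×10^-4 K/W
R_extruded polystyrene = (1/0.664 − 1/0.704)/(4π×0.0291) = 0.234 K/W
R_outer film = 1/(h·4πr_o²) = 1/(17.2×4π×0.704²) = 0.009335 K/W
R_total = 0.2436 K/W
Q = ΔT/R_total = 80/0.2436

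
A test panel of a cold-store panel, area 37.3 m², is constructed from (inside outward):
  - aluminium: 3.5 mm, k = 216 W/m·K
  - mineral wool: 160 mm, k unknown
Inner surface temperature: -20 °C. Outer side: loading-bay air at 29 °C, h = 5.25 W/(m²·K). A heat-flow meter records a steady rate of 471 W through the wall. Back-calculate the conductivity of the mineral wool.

Model the wall as resistances in series:
R_aluminium = L/(kA) = 0.0035/(216×37.3) = 4.344×10^-7 K/W
R_outer film = 1/(h_o·A) = 1/(5.25×37.3) = 0.005107 K/W
Sum of known resistances R_other = 0.005107 K/W
Total R = ΔT/Q = 49/471 = 0.104 K/W
R_mineral wool = R_total − R_other = 0.09893 K/W
k = L/(R·A) = 0.16/(0.09893×37.3)

k ≈ 0.0434 W/(m·K)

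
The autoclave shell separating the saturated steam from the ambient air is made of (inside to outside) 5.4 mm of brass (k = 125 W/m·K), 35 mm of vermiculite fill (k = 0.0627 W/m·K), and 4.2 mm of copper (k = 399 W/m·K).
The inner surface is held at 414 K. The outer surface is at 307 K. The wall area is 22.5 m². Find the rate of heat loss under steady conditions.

Series thermal resistances:
R_brass = L/(kA) = 0.0054/(125×22.5) = 1.92×10^-6 K/W
R_vermiculite fill = L/(kA) = 0.035/(0.0627×22.5) = 0.02481 K/W
R_copper = L/(kA) = 0.0042/(399×22.5) = 4.678×10^-7 K/W
R_total = 0.02481 K/W
Q = ΔT / R_total = 107 / 0.02481

Q ≈ 4310 W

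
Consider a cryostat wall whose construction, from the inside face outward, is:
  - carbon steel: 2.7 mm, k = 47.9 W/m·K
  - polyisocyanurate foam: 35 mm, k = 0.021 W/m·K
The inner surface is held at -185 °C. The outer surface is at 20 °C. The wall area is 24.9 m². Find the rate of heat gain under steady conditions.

Thermal resistances in series:
R_carbon steel = L/(kA) = 0.0027/(47.9×24.9) = 2.264×10^-6 K/W
R_polyisocyanurate foam = L/(kA) = 0.035/(0.021×24.9) = 0.06693 K/W
R_total = 0.06694 K/W
Q = ΔT / R_total = 205 / 0.06694

Q ≈ 3060 W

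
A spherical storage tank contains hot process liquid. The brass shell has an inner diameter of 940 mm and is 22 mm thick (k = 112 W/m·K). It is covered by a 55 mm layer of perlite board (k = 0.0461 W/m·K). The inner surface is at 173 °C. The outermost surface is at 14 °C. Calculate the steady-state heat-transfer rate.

Spherical conduction: R = (1/r_in − 1/r_out)/(4πk) per layer; series-sum.
R_brass shell = (1/0.47 − 1/0.492)/(4π×112) = 6.76×10^-5 K/W
R_perlite board = (1/0.492 − 1/0.547)/(4π×0.0461) = 0.3528 K/W
R_total = 0.3528 K/W
Q = ΔT/R_total = 159/0.3528

Q ≈ 451 W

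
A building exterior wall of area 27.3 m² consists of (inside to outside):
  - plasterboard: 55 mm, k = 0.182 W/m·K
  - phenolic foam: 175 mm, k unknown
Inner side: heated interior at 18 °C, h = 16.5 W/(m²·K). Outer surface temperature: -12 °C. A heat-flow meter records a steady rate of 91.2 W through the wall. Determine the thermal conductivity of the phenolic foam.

k ≈ 0.0203 W/(m·K)

Thermal resistances in series:
R_inner film = 1/(h_i·A) = 1/(16.5×27.3) = 0.00222 K/W
R_plasterboard = L/(kA) = 0.055/(0.182×27.3) = 0.01107 K/W
Sum of known resistances R_other = 0.01329 K/W
Total R = ΔT/Q = 30/91.2 = 0.3289 K/W
R_phenolic foam = R_total − R_other = 0.3157 K/W
k = L/(R·A) = 0.175/(0.3157×27.3)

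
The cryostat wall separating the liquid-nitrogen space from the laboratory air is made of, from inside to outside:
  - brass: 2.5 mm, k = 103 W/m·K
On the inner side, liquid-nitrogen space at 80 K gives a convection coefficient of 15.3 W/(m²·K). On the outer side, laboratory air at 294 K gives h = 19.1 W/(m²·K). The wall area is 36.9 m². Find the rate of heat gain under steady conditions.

Q ≈ 67100 W

Treating each layer as a thermal resistance in series:
R_inner film = 1/(h_i·A) = 1/(15.3×36.9) = 0.001771 K/W
R_brass = L/(kA) = 0.0025/(103×36.9) = 6.578×10^-7 K/W
R_outer film = 1/(h_o·A) = 1/(19.1×36.9) = 0.001419 K/W
R_total = 0.003191 K/W
Q = ΔT / R_total = 214 / 0.003191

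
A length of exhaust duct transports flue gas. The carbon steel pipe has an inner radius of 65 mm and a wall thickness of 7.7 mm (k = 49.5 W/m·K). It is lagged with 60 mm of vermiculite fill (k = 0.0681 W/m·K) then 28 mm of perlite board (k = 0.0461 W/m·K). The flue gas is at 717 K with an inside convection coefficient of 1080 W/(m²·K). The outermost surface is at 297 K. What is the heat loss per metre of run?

Per-layer cylindrical resistances, series-summed:
R_inner film = 1/(h_i·2πr₁L) = 1/(1080×2π×0.065×1) = 0.002267 K/W
R_carbon steel pipe wall = ln(72.7/65)/(2π×49.5×1) = 3.6×10^-4 K/W
R_vermiculite fill = ln(132.7/72.7)/(2π×0.0681×1) = 1.406 K/W
R_perlite board = ln(160.7/132.7)/(2π×0.0461×1) = 0.661 K/W
R_total = 2.07 K/W
Q = ΔT/R_total = 420/2.07

q′ ≈ 203 W/m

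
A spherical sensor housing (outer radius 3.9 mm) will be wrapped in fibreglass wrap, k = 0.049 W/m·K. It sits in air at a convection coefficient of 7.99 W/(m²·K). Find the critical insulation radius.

For a sphere r_cr = 2k/h = 2×0.049/7.99
r_cr = 12.3 mm; since the bare radius (3.9 mm) is below r_cr, adding a thin layer of insulation will *increase* heat loss.

r_cr ≈ 12.3 mm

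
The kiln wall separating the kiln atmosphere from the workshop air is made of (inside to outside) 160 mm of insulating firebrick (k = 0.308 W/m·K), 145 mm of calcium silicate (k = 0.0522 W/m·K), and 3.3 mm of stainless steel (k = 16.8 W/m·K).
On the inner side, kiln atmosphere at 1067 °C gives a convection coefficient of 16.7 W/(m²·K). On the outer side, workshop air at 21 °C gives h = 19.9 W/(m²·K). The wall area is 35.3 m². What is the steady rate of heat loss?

Q ≈ 10800 W

Using the resistance-network approach (series):
R_inner film = 1/(h_i·A) = 1/(16.7×35.3) = 0.001696 K/W
R_insulating firebrick = L/(kA) = 0.16/(0.308×35.3) = 0.01472 K/W
R_calcium silicate = L/(kA) = 0.145/(0.0522×35.3) = 0.07869 K/W
R_stainless steel = L/(kA) = 0.0033/(16.8×35.3) = 5.565×10^-6 K/W
R_outer film = 1/(h_o·A) = 1/(19.9×35.3) = 0.001424 K/W
R_total = 0.09653 K/W
Q = ΔT / R_total = 1046 / 0.09653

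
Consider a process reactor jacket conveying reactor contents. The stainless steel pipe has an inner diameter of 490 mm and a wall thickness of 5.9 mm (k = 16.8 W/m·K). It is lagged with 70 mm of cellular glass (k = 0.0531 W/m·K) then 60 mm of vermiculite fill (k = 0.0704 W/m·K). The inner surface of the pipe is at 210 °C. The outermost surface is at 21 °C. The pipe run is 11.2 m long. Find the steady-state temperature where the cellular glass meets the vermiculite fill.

Cylindrical conduction, so R = ln(r₂/r₁)/(2πkL) per layer, in series:
R_stainless steel pipe wall = ln(250.9/245)/(2π×16.8×11.2) = 2.013×10^-5 K/W
R_cellular glass = ln(320.9/250.9)/(2π×0.0531×11.2) = 0.06585 K/W
R_vermiculite fill = ln(380.9/320.9)/(2π×0.0704×11.2) = 0.0346 K/W
R_total = 0.1005 K/W
Q = ΔT/R_total = 189/0.1005
Q = 1880 W
T_interface = T_inner − Q·ΣR(inner→interface) = 210 − 1880×0.06587

T ≈ 86.1 °C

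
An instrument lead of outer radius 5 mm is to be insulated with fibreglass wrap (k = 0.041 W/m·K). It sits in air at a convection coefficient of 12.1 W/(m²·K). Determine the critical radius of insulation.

For a cylinder r_cr = k/h = 0.041/12.1
r_cr = 3.39 mm; since the bare radius (5 mm) is above r_cr, any added insulation will reduce heat loss.

r_cr ≈ 3.39 mm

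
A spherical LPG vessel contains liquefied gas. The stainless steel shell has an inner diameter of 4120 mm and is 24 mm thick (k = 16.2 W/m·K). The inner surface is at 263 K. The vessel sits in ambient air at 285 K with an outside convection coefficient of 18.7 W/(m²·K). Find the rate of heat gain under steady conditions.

For a spherical shell R = (1/r₁ − 1/r₂)/(4πk); film R = 1/(h·4πr²). In series:
R_stainless steel shell = (1/2.06 − 1/2.084)/(4π×16.2) = 2.746×10^-5 K/W
R_outer film = 1/(h·4πr_o²) = 1/(18.7×4π×2.084²) = 9.798×10^-4 K/W
R_total = 0.001007 K/W
Q = ΔT/R_total = 22/0.001007

Q ≈ 21800 W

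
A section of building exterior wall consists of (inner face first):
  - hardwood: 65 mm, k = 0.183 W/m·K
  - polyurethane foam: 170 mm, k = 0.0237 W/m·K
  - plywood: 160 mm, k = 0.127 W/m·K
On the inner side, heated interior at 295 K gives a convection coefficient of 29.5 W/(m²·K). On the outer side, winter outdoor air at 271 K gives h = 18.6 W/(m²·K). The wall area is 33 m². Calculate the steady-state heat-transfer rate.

Q ≈ 89.2 W

Thermal resistances in series:
R_inner film = 1/(h_i·A) = 1/(29.5×33) = 0.001027 K/W
R_hardwood = L/(kA) = 0.065/(0.183×33) = 0.01076 K/W
R_polyurethane foam = L/(kA) = 0.17/(0.0237×33) = 0.2174 K/W
R_plywood = L/(kA) = 0.16/(0.127×33) = 0.03818 K/W
R_outer film = 1/(h_o·A) = 1/(18.6×33) = 0.001629 K/W
R_total = 0.269 K/W
Q = ΔT / R_total = 24 / 0.269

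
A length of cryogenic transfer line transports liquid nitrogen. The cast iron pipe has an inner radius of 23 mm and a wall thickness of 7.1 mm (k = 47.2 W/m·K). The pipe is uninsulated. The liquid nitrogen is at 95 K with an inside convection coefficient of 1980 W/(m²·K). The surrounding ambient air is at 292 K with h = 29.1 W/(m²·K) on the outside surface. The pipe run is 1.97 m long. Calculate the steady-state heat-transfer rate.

Q ≈ 2090 W

Cylindrical conduction, so R = ln(r₂/r₁)/(2πkL) per layer, in series:
R_inner film = 1/(h_i·2πr₁L) = 1/(1980×2π×0.023×1.97) = 0.001774 K/W
R_cast iron pipe wall = ln(30.1/23)/(2π×47.2×1.97) = 4.605×10^-4 K/W
R_outer film = 1/(h_o·2πr_oL) = 1/(29.1×2π×0.0301×1.97) = 0.09223 K/W
R_total = 0.09447 K/W
Q = ΔT/R_total = 197/0.09447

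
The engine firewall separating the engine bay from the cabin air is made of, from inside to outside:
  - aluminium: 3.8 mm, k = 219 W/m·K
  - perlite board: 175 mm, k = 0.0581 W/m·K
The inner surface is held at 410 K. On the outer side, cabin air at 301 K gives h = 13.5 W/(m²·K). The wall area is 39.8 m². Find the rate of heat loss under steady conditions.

Q ≈ 1410 W

Thermal resistances in series:
R_aluminium = L/(kA) = 0.0038/(219×39.8) = 4.36×10^-7 K/W
R_perlite board = L/(kA) = 0.175/(0.0581×39.8) = 0.07568 K/W
R_outer film = 1/(h_o·A) = 1/(13.5×39.8) = 0.001861 K/W
R_total = 0.07754 K/W
Q = ΔT / R_total = 109 / 0.07754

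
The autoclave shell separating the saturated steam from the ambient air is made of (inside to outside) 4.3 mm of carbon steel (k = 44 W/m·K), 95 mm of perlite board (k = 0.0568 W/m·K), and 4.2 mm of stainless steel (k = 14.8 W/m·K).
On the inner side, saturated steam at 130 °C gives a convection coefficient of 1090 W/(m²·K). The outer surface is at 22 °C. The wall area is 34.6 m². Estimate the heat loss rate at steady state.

Model the wall as resistances in series:
R_inner film = 1/(h_i·A) = 1/(1090×34.6) = 2.652×10^-5 K/W
R_carbon steel = L/(kA) = 0.0043/(44×34.6) = 2.824×10^-6 K/W
R_perlite board = L/(kA) = 0.095/(0.0568×34.6) = 0.04834 K/W
R_stainless steel = L/(kA) = 0.0042/(14.8×34.6) = 8.202×10^-6 K/W
R_total = 0.04838 K/W
Q = ΔT / R_total = 108 / 0.04838

Q ≈ 2230 W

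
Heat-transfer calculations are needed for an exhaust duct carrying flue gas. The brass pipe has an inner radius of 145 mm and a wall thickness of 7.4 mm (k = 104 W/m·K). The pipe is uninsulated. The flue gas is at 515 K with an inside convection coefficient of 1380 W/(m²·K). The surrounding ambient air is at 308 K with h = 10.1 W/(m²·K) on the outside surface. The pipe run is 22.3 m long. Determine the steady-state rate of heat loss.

Per-layer cylindrical resistances, series-summed:
R_inner film = 1/(h_i·2πr₁L) = 1/(1380×2π×0.145×22.3) = 3.567×10^-5 K/W
R_brass pipe wall = ln(152.4/145)/(2π×104×22.3) = 3.416×10^-6 K/W
R_outer film = 1/(h_o·2πr_oL) = 1/(10.1×2π×0.1524×22.3) = 0.004637 K/W
R_total = 0.004676 K/W
Q = ΔT/R_total = 207/0.004676

Q ≈ 44300 W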